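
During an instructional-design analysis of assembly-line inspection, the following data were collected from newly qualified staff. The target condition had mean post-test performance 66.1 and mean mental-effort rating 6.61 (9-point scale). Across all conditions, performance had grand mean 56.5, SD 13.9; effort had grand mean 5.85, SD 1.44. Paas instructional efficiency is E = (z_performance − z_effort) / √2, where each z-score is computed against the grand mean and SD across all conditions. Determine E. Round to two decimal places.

z_performance = (66.1 − 56.5) / 13.9 = 9.6000 / 13.9 = 0.6906.
z_effort = (6.61 − 5.85) / 1.44 = 0.7600 / 1.44 = 0.5278.
z_P − z_E = 0.6906 − 0.5278 = 0.1628.
E = 0.1628 / √2 = 0.1628 / 1.41421 = 0.1151 ≈ 0.12.

0.12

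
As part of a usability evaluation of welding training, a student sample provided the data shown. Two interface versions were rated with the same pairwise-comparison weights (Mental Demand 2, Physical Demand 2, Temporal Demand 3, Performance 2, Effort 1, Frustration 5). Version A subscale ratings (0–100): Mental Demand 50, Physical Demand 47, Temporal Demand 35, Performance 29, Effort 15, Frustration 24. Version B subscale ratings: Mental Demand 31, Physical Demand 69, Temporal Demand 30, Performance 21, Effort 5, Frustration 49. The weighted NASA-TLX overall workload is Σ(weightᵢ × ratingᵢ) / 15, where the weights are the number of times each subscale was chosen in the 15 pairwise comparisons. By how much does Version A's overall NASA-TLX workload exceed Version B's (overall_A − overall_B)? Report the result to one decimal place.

Version A weighted sum = 2·50 + 2·47 + 3·35 + 2·29 + 1·15 + 5·24 = 100 + 94 + 105 + 58 + 15 + 120 = 492; overall_A = 492/15 = 32.8000.
Version B weighted sum = 2·31 + 2·69 + 3·30 + 2·21 + 1·5 + 5·49 = 62 + 138 + 90 + 42 + 5 + 245 = 582; overall_B = 582/15 = 38.8000.
Difference = 32.8000 − 38.8000 = -6.0000 ≈ -6.0.

-6.0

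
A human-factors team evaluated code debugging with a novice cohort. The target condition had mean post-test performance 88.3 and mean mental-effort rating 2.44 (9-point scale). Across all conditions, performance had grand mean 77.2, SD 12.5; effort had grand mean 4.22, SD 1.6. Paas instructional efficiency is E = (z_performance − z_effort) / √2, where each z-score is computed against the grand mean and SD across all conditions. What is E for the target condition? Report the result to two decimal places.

z_performance = (88.3 − 77.2) / 12.5 = 11.1000 / 12.5 = 0.8880.
z_effort = (2.44 − 4.22) / 1.6 = -1.7800 / 1.6 = -1.1125.
z_P − z_E = 0.8880 − (-1.1125) = 2.0005.
E = 2.0005 / √2 = 2.0005 / 1.41421 = 1.4146 ≈ 1.41.

1.41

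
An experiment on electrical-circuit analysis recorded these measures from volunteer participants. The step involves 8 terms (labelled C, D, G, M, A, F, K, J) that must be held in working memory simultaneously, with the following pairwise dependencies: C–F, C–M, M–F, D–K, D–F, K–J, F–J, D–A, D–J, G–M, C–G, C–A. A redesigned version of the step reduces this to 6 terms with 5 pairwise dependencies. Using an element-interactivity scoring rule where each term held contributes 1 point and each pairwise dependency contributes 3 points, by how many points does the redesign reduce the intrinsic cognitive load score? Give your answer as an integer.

23

Original: 8 × 1 + 12 × 3 = 8 + 36 = 44.
Redesigned: 6 × 1 + 5 × 3 = 6 + 15 = 21.
Reduction = 44 − 21 = 23.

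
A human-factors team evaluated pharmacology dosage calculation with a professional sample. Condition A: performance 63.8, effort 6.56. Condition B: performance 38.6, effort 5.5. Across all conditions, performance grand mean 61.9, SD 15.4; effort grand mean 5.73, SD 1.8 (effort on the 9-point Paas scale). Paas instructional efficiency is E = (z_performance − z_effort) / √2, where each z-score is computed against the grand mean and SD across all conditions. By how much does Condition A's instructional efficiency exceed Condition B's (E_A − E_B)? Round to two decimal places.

Condition A: z_P = (63.8 − 61.9)/15.4 = 0.1234; z_E = (6.56 − 5.73)/1.8 = 0.4611; E_A = (0.1234 − 0.4611)/√2 = -0.2388.
Condition B: z_P = (38.6 − 61.9)/15.4 = -1.5130; z_E = (5.5 − 5.73)/1.8 = -0.1278; E_B = (-1.5130 − (-0.1278))/√2 = -0.9795.
E_A − E_B = -0.2388 − (-0.9795) = 0.7407 ≈ 0.74.

0.74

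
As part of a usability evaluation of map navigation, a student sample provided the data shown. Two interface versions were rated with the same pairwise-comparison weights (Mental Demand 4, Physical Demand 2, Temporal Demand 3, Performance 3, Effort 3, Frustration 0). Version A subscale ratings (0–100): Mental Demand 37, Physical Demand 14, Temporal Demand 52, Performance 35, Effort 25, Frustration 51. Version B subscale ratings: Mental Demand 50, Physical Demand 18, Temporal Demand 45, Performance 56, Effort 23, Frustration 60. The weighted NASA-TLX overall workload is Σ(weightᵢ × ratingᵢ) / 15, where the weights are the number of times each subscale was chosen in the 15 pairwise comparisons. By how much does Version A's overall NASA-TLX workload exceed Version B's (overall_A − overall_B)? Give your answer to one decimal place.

-6.4

Version A weighted sum = 4·37 + 2·14 + 3·52 + 3·35 + 3·25 + 0·51 = 148 + 28 + 156 + 105 + 75 + 0 = 512; overall_A = 512/15 = 34.1333.
Version B weighted sum = 4·50 + 2·18 + 3·45 + 3·56 + 3·23 + 0·60 = 200 + 36 + 135 + 168 + 69 + 0 = 608; overall_B = 608/15 = 40.5333.
Difference = 34.1333 − 40.5333 = -6.4000 ≈ -6.4.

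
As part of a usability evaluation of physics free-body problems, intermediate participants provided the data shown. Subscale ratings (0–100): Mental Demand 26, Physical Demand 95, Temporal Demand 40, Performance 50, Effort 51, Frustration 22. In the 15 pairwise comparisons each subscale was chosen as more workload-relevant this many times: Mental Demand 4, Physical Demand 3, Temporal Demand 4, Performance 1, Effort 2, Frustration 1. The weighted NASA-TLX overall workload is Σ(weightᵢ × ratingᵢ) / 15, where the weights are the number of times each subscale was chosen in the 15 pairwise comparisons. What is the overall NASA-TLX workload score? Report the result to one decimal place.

The tallies are the weights (they sum to 15).
Weighted sum = 4·26 + 3·95 + 4·40 + 1·50 + 2·51 + 1·22
            = 104 + 285 + 160 + 50 + 102 + 22 = 723.
Overall workload = 723 / 15 = 48.2000 ≈ 48.2.

48.2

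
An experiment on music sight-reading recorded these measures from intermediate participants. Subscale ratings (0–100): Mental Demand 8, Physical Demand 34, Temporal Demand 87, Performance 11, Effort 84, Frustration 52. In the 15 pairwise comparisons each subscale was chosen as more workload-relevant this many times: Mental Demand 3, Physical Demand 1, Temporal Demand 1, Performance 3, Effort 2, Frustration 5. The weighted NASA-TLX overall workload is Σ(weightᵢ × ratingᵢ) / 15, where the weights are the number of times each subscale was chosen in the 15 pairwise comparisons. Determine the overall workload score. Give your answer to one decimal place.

The tallies are the weights (they sum to 15).
Weighted sum = 3·8 + 1·34 + 1·87 + 3·11 + 2·84 + 5·52
            = 24 + 34 + 87 + 33 + 168 + 260 = 606.
Overall workload = 606 / 15 = 40.4000 ≈ 40.4.

40.4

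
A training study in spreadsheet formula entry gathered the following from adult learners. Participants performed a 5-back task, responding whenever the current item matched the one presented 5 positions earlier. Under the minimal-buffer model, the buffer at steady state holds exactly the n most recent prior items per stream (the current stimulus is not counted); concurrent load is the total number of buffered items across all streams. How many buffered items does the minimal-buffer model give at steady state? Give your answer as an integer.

5

The buffer holds the 5 most recent prior items.
Steady-state concurrent load = 5 items.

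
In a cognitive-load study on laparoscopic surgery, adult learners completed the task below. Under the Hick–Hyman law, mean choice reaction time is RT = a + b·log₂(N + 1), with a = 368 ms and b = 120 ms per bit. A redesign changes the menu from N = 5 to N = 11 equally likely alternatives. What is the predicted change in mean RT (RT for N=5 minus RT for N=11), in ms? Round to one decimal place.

RT(5) = 368 + 120·log₂(6) = 368 + 120·2.5850 = 678.2000 ms.
RT(11) = 368 + 120·log₂(12) = 368 + 120·3.5850 = 798.2000 ms.
Difference = 678.2000 − 798.2000 = -120.0000 ≈ -120.0 ms.

-120.0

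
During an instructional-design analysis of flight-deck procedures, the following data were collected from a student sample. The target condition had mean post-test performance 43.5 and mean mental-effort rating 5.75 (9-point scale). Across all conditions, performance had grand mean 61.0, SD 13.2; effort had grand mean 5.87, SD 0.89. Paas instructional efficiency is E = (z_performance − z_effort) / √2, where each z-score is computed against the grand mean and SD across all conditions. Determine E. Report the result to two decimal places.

-0.84

z_performance = (43.5 − 61.0) / 13.2 = -17.5000 / 13.2 = -1.3258.
z_effort = (5.75 − 5.87) / 0.89 = -0.1200 / 0.89 = -0.1348.
z_P − z_E = -1.3258 − (-0.1348) = -1.1910.
E = -1.1910 / √2 = -1.1910 / 1.41421 = -0.8422 ≈ -0.84.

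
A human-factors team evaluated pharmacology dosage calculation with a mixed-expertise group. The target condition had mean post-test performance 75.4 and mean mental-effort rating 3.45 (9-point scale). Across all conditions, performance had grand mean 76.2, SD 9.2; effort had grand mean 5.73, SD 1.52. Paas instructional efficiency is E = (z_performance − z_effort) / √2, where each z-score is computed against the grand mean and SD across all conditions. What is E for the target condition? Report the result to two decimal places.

1.00

z_performance = (75.4 − 76.2) / 9.2 = -0.8000 / 9.2 = -0.0870.
z_effort = (3.45 − 5.73) / 1.52 = -2.2800 / 1.52 = -1.5000.
z_P − z_E = -0.0870 − (-1.5000) = 1.4130.
E = 1.4130 / √2 = 1.4130 / 1.41421 = 0.9991 ≈ 1.00.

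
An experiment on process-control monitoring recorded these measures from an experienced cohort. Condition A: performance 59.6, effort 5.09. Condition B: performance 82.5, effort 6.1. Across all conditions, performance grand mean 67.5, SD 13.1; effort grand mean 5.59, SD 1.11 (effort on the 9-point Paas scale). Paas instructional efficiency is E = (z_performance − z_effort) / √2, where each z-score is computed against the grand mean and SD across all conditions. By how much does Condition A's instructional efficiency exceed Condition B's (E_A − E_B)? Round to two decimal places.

Condition A: z_P = (59.6 − 67.5)/13.1 = -0.6031; z_E = (5.09 − 5.59)/1.11 = -0.4505; E_A = (-0.6031 − (-0.4505))/√2 = -0.1079.
Condition B: z_P = (82.5 − 67.5)/13.1 = 1.1450; z_E = (6.1 − 5.59)/1.11 = 0.4595; E_B = (1.1450 − 0.4595)/√2 = 0.4847.
E_A − E_B = -0.1079 − 0.4847 = -0.5926 ≈ -0.59.

-0.59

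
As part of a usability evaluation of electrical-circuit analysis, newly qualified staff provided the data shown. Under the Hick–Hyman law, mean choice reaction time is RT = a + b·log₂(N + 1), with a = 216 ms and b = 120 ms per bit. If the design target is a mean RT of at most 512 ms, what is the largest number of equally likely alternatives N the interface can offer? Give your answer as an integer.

4

Set 216 + 120·log₂(N + 1) ≤ 512.
log₂(N + 1) ≤ (512 − 216) / 120 = 2.4667.
N + 1 ≤ 2^2.4667 = 5.5278.
N ≤ 4.5278, so the largest integer N is 4.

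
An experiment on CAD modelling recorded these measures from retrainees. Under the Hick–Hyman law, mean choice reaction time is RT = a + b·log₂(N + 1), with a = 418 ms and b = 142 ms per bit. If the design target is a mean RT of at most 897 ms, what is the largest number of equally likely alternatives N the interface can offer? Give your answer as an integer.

Set 418 + 142·log₂(N + 1) ≤ 897.
log₂(N + 1) ≤ (897 − 418) / 142 = 3.3732.
N + 1 ≤ 2^3.3732 = 10.3618.
N ≤ 9.3618, so the largest integer N is 9.

9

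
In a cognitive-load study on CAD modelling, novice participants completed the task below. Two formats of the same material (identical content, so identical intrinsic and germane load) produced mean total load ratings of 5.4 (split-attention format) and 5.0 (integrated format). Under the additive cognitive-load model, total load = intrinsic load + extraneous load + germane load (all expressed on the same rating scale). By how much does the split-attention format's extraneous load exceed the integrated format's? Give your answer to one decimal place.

Intrinsic and germane load are equal across formats, so the difference in total load equals the difference in extraneous load.
Extraneous-load difference = 5.4 − 5.0 = 0.4.

0.4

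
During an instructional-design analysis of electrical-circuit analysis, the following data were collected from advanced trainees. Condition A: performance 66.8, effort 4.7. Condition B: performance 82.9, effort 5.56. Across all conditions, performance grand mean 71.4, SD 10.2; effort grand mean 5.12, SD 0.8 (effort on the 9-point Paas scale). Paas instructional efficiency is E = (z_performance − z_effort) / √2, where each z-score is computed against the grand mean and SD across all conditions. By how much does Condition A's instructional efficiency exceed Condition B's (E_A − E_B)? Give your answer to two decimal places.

-0.36

Condition A: z_P = (66.8 − 71.4)/10.2 = -0.4510; z_E = (4.7 − 5.12)/0.8 = -0.5250; E_A = (-0.4510 − (-0.5250))/√2 = 0.0523.
Condition B: z_P = (82.9 − 71.4)/10.2 = 1.1275; z_E = (5.56 − 5.12)/0.8 = 0.5500; E_B = (1.1275 − 0.5500)/√2 = 0.4084.
E_A − E_B = 0.0523 − 0.4084 = -0.3561 ≈ -0.36.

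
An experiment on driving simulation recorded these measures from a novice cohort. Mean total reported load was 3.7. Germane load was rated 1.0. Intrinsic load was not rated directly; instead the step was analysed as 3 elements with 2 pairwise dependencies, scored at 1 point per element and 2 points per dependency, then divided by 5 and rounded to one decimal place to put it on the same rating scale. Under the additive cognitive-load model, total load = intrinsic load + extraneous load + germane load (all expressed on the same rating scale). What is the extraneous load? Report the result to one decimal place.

Intrinsic (element-interactivity): (3 × 1 + 2 × 2) / 5 = 7 / 5 = 1.4000 → 1.4.
extraneous load = total − intrinsic − germane
             = 3.7 − 1.4 − 1.0 = 1.3.

1.3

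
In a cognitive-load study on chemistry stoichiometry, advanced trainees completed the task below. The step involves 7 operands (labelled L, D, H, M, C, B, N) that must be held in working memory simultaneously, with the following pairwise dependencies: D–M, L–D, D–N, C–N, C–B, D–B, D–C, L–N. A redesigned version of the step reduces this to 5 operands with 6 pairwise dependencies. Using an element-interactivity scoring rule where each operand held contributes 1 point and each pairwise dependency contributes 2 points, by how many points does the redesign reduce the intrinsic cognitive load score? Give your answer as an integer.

6

Original: 7 × 1 + 8 × 2 = 7 + 16 = 23.
Redesigned: 5 × 1 + 6 × 2 = 5 + 12 = 17.
Reduction = 23 − 17 = 6.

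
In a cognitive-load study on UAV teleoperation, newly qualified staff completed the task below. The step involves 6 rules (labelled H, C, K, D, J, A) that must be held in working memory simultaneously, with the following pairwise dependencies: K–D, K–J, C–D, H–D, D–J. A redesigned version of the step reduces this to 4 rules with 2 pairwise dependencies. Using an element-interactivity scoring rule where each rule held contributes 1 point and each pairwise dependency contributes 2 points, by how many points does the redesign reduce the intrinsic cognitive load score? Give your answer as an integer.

Original: 6 × 1 + 5 × 2 = 6 + 10 = 16.
Redesigned: 4 × 1 + 2 × 2 = 4 + 4 = 8.
Reduction = 16 − 8 = 8.

8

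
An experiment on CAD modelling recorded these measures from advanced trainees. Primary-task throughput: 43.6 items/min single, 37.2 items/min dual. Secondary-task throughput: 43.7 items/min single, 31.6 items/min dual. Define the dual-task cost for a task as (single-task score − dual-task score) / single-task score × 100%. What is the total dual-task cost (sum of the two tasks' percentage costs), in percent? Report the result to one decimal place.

42.4

Primary cost = (43.6 − 37.2) / 43.6 × 100% = 14.6789%.
Secondary cost = (43.7 − 31.6) / 43.7 × 100% = 27.6888%.
Total = 14.6789% + 27.6888% = 42.3677% ≈ 42.4%.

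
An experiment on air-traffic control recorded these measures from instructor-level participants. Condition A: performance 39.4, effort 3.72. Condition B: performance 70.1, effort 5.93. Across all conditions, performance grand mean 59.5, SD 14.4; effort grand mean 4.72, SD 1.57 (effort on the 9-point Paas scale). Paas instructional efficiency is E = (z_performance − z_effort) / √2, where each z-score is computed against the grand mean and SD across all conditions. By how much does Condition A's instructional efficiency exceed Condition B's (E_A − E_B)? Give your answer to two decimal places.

-0.51

Condition A: z_P = (39.4 − 59.5)/14.4 = -1.3958; z_E = (3.72 − 4.72)/1.57 = -0.6369; E_A = (-1.3958 − (-0.6369))/√2 = -0.5366.
Condition B: z_P = (70.1 − 59.5)/14.4 = 0.7361; z_E = (5.93 − 4.72)/1.57 = 0.7707; E_B = (0.7361 − 0.7707)/√2 = -0.0245.
E_A − E_B = -0.5366 − (-0.0245) = -0.5121 ≈ -0.51.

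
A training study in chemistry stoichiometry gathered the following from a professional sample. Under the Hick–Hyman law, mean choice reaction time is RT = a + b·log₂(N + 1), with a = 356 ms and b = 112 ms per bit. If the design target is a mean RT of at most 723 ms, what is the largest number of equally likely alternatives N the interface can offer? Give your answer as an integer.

8

Set 356 + 112·log₂(N + 1) ≤ 723.
log₂(N + 1) ≤ (723 − 356) / 112 = 3.2768.
N + 1 ≤ 2^3.2768 = 9.6920.
N ≤ 8.6920, so the largest integer N is 8.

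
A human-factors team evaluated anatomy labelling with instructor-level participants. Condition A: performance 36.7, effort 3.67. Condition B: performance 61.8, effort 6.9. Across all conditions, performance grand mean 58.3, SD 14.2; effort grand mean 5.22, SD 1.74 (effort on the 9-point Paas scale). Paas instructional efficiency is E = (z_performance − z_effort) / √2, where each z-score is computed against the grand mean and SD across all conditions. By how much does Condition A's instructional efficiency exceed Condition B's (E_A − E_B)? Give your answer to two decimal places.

0.06

Condition A: z_P = (36.7 − 58.3)/14.2 = -1.5211; z_E = (3.67 − 5.22)/1.74 = -0.8908; E_A = (-1.5211 − (-0.8908))/√2 = -0.4457.
Condition B: z_P = (61.8 − 58.3)/14.2 = 0.2465; z_E = (6.9 − 5.22)/1.74 = 0.9655; E_B = (0.2465 − 0.9655)/√2 = -0.5084.
E_A − E_B = -0.4457 − (-0.5084) = 0.0627 ≈ 0.06.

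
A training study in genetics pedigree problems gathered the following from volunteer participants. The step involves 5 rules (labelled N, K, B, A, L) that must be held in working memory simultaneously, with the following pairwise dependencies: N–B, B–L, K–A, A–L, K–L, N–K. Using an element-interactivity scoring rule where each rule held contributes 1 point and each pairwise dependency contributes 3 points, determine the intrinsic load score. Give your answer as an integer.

23

Count of rules held simultaneously: 5.
Count of pairwise dependencies listed: 6.
Element contribution: 5 × 1 = 5.
Interaction contribution: 6 × 3 = 18.
Intrinsic load = 5 + 18 = 23.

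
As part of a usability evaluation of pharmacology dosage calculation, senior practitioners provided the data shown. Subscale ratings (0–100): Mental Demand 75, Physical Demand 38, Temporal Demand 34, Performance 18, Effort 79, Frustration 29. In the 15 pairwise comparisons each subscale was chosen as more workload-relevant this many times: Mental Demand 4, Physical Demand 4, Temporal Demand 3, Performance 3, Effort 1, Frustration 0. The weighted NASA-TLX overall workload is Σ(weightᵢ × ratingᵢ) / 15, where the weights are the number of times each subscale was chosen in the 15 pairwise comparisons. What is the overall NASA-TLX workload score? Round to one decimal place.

45.8

The tallies are the weights (they sum to 15).
Weighted sum = 4·75 + 4·38 + 3·34 + 3·18 + 1·79 + 0·29
            = 300 + 152 + 102 + 54 + 79 + 0 = 687.
Overall workload = 687 / 15 = 45.8000 ≈ 45.8.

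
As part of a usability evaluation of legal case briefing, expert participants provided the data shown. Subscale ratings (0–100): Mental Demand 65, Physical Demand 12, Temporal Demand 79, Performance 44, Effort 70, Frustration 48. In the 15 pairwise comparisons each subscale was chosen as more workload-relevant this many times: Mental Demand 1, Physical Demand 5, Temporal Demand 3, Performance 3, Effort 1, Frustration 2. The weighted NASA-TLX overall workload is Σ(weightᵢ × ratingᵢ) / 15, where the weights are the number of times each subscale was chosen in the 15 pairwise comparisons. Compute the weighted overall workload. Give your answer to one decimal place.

44.0

The tallies are the weights (they sum to 15).
Weighted sum = 1·65 + 5·12 + 3·79 + 3·44 + 1·70 + 2·48
            = 65 + 60 + 237 + 132 + 70 + 96 = 660.
Overall workload = 660 / 15 = 44.0000 ≈ 44.0.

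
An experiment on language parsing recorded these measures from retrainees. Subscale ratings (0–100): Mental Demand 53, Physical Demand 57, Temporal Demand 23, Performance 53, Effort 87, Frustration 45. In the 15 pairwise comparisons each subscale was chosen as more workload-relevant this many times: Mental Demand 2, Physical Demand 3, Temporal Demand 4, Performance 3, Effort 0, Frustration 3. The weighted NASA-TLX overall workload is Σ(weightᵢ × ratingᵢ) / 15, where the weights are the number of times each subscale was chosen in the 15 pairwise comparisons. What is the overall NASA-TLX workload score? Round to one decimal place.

44.2

The tallies are the weights (they sum to 15).
Weighted sum = 2·53 + 3·57 + 4·23 + 3·53 + 0·87 + 3·45
            = 106 + 171 + 92 + 159 + 0 + 135 = 663.
Overall workload = 663 / 15 = 44.2000 ≈ 44.2.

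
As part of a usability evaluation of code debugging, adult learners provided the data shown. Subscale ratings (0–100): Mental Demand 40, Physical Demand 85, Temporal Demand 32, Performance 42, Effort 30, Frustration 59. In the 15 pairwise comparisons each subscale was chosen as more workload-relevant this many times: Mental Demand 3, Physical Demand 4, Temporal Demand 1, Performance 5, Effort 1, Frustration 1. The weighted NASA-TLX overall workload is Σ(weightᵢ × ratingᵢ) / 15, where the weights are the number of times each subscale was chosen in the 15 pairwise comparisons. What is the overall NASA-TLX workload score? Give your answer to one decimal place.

The tallies are the weights (they sum to 15).
Weighted sum = 3·40 + 4·85 + 1·32 + 5·42 + 1·30 + 1·59
            = 120 + 340 + 32 + 210 + 30 + 59 = 791.
Overall workload = 791 / 15 = 52.7333 ≈ 52.7.

52.7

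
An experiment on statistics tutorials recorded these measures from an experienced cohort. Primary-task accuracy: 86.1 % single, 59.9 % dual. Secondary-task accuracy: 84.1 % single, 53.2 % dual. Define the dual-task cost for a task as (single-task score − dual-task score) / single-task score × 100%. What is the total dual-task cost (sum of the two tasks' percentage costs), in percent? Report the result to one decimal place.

67.2

Primary cost = (86.1 − 59.9) / 86.1 × 100% = 30.4297%.
Secondary cost = (84.1 − 53.2) / 84.1 × 100% = 36.7420%.
Total = 30.4297% + 36.7420% = 67.1717% ≈ 67.2%.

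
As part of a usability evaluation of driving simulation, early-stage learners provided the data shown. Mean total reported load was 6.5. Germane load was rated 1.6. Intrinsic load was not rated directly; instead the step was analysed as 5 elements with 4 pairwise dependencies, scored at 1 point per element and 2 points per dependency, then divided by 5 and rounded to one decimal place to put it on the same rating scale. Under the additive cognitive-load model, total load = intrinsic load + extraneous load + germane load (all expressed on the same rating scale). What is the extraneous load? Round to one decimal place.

2.3

Intrinsic (element-interactivity): (5 × 1 + 4 × 2) / 5 = 13 / 5 = 2.6000 → 2.6.
extraneous load = total − intrinsic − germane
             = 6.5 − 2.6 − 1.6 = 2.3.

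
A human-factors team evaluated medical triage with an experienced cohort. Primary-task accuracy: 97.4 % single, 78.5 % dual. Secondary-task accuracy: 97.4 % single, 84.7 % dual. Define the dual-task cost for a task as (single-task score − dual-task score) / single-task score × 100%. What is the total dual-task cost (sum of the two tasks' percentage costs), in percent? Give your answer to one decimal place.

Primary cost = (97.4 − 78.5) / 97.4 × 100% = 19.4045%.
Secondary cost = (97.4 − 84.7) / 97.4 × 100% = 13.0390%.
Total = 19.4045% + 13.0390% = 32.4435% ≈ 32.4%.

32.4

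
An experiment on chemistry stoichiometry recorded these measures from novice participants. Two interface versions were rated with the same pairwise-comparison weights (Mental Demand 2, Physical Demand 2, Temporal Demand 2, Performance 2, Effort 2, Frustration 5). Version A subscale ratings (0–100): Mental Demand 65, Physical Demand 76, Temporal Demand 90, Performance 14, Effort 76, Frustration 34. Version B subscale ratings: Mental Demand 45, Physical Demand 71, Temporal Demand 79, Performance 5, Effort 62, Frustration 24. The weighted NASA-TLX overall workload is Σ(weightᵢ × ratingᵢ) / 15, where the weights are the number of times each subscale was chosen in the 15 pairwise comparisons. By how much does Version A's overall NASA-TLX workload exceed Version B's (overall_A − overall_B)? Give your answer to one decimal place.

11.2

Version A weighted sum = 2·65 + 2·76 + 2·90 + 2·14 + 2·76 + 5·34 = 130 + 152 + 180 + 28 + 152 + 170 = 812; overall_A = 812/15 = 54.1333.
Version B weighted sum = 2·45 + 2·71 + 2·79 + 2·5 + 2·62 + 5·24 = 90 + 142 + 158 + 10 + 124 + 120 = 644; overall_B = 644/15 = 42.9333.
Difference = 54.1333 − 42.9333 = 11.2000 ≈ 11.2.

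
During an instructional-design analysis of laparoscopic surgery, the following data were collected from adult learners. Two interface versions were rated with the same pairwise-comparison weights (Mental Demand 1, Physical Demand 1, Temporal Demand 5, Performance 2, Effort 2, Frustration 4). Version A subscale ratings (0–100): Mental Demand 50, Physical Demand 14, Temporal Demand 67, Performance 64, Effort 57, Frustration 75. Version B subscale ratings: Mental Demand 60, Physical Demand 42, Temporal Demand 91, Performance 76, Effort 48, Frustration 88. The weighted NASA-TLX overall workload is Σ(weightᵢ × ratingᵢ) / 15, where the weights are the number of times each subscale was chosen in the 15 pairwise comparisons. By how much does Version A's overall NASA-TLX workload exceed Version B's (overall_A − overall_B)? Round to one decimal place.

-14.4

Version A weighted sum = 1·50 + 1·14 + 5·67 + 2·64 + 2·57 + 4·75 = 50 + 14 + 335 + 128 + 114 + 300 = 941; overall_A = 941/15 = 62.7333.
Version B weighted sum = 1·60 + 1·42 + 5·91 + 2·76 + 2·48 + 4·88 = 60 + 42 + 455 + 152 + 96 + 352 = 1157; overall_B = 1157/15 = 77.1333.
Difference = 62.7333 − 77.1333 = -14.4000 ≈ -14.4.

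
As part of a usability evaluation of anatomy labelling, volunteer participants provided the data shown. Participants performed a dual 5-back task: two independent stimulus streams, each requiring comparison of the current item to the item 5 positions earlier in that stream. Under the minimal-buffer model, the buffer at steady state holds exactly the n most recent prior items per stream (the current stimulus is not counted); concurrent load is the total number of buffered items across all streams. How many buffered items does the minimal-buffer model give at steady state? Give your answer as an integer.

Each stream's buffer holds its 5 most recent prior items.
Two independent streams: 2 × 5 = 10 buffered items at steady state.

10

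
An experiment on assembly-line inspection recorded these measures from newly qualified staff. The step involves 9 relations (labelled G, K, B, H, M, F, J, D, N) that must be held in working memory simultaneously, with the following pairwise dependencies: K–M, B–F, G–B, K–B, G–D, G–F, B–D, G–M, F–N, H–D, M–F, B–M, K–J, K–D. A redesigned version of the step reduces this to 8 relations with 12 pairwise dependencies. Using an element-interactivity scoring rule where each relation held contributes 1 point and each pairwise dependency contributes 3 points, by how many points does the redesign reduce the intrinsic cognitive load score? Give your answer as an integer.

7

Original: 9 × 1 + 14 × 3 = 9 + 42 = 51.
Redesigned: 8 × 1 + 12 × 3 = 8 + 36 = 44.
Reduction = 51 − 44 = 7.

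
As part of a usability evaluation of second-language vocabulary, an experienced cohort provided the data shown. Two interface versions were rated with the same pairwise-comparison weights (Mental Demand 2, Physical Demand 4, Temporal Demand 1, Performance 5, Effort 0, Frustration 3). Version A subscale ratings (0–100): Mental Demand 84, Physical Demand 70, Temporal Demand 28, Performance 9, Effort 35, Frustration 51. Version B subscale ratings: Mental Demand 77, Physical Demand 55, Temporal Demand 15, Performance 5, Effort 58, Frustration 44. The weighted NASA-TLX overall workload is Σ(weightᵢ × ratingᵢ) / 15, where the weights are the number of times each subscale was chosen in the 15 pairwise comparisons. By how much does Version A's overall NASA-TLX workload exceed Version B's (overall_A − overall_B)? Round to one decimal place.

8.5

Version A weighted sum = 2·84 + 4·70 + 1·28 + 5·9 + 0·35 + 3·51 = 168 + 280 + 28 + 45 + 0 + 153 = 674; overall_A = 674/15 = 44.9333.
Version B weighted sum = 2·77 + 4·55 + 1·15 + 5·5 + 0·58 + 3·44 = 154 + 220 + 15 + 25 + 0 + 132 = 546; overall_B = 546/15 = 36.4000.
Difference = 44.9333 − 36.4000 = 8.5333 ≈ 8.5.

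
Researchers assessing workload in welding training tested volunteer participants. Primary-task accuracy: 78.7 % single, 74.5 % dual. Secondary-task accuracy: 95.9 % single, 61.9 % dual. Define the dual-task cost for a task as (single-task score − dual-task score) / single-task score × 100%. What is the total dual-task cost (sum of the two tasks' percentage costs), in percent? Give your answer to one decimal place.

40.8

Primary cost = (78.7 − 74.5) / 78.7 × 100% = 5.3367%.
Secondary cost = (95.9 − 61.9) / 95.9 × 100% = 35.4536%.
Total = 5.3367% + 35.4536% = 40.7903% ≈ 40.8%.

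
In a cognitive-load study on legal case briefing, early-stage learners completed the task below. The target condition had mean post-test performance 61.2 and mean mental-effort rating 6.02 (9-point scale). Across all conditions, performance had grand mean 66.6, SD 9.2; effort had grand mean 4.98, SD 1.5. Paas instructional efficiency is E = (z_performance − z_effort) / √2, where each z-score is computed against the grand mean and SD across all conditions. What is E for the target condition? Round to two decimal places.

z_performance = (61.2 − 66.6) / 9.2 = -5.4000 / 9.2 = -0.5870.
z_effort = (6.02 − 4.98) / 1.5 = 1.0400 / 1.5 = 0.6933.
z_P − z_E = -0.5870 − 0.6933 = -1.2803.
E = -1.2803 / √2 = -1.2803 / 1.41421 = -0.9053 ≈ -0.91.

-0.91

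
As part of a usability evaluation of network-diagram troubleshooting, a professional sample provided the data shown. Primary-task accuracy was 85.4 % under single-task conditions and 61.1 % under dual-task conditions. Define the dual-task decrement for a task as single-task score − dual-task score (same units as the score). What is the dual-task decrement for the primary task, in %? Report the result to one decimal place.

Decrement = 85.4 − 61.1 = 24.3000 % ≈ 24.3 %.

24.3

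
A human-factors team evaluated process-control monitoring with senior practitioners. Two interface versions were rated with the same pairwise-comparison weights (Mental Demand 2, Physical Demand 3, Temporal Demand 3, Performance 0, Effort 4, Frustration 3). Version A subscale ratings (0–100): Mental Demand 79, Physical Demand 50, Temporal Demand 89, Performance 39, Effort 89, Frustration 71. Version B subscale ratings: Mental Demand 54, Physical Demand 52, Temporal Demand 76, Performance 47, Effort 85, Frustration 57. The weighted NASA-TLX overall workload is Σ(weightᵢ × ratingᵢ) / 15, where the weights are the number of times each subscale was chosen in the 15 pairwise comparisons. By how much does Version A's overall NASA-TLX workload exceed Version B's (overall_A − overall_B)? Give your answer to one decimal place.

Version A weighted sum = 2·79 + 3·50 + 3·89 + 0·39 + 4·89 + 3·71 = 158 + 150 + 267 + 0 + 356 + 213 = 1144; overall_A = 1144/15 = 76.2667.
Version B weighted sum = 2·54 + 3·52 + 3·76 + 0·47 + 4·85 + 3·57 = 108 + 156 + 228 + 0 + 340 + 171 = 1003; overall_B = 1003/15 = 66.8667.
Difference = 76.2667 − 66.8667 = 9.4000 ≈ 9.4.

9.4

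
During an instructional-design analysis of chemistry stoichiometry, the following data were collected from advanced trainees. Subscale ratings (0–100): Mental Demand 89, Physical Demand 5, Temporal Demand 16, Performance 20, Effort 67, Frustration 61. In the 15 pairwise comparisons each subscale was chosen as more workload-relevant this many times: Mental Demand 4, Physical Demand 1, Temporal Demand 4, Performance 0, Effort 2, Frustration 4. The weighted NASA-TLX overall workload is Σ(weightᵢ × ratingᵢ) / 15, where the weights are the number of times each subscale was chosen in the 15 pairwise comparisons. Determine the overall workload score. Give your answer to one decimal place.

The tallies are the weights (they sum to 15).
Weighted sum = 4·89 + 1·5 + 4·16 + 0·20 + 2·67 + 4·61
            = 356 + 5 + 64 + 0 + 134 + 244 = 803.
Overall workload = 803 / 15 = 53.5333 ≈ 53.5.

53.5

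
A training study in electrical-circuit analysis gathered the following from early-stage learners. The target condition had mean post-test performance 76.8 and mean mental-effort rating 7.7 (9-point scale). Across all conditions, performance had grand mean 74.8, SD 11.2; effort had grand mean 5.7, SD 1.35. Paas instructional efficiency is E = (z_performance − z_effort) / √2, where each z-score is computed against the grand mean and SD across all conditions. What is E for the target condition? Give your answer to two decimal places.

-0.92

z_performance = (76.8 − 74.8) / 11.2 = 2.0000 / 11.2 = 0.1786.
z_effort = (7.7 − 5.7) / 1.35 = 2.0000 / 1.35 = 1.4815.
z_P − z_E = 0.1786 − 1.4815 = -1.3029.
E = -1.3029 / √2 = -1.3029 / 1.41421 = -0.9213 ≈ -0.92.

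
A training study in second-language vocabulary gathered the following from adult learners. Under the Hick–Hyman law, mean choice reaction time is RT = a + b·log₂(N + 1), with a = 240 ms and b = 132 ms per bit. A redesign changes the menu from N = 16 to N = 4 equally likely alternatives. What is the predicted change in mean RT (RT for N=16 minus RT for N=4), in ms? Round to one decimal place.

233.1

RT(16) = 240 + 132·log₂(17) = 240 + 132·4.0875 = 779.5500 ms.
RT(4) = 240 + 132·log₂(5) = 240 + 132·2.3219 = 546.4908 ms.
Difference = 779.5500 − 546.4908 = 233.0592 ≈ 233.1 ms.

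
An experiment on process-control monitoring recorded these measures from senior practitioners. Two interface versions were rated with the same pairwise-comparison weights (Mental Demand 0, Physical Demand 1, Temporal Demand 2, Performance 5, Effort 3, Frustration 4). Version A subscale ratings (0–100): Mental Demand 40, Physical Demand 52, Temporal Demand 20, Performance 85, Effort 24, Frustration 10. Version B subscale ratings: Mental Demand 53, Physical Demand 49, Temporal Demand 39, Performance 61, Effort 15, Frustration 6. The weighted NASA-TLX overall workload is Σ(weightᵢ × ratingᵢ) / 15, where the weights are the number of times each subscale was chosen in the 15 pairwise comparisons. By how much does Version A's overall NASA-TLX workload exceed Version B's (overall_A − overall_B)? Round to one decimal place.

8.5

Version A weighted sum = 0·40 + 1·52 + 2·20 + 5·85 + 3·24 + 4·10 = 0 + 52 + 40 + 425 + 72 + 40 = 629; overall_A = 629/15 = 41.9333.
Version B weighted sum = 0·53 + 1·49 + 2·39 + 5·61 + 3·15 + 4·6 = 0 + 49 + 78 + 305 + 45 + 24 = 501; overall_B = 501/15 = 33.4000.
Difference = 41.9333 − 33.4000 = 8.5333 ≈ 8.5.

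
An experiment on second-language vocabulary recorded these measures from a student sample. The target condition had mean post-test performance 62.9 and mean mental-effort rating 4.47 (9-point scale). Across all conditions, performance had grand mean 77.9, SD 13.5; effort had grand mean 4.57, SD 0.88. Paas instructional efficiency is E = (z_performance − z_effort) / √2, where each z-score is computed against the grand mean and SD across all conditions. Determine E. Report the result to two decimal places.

z_performance = (62.9 − 77.9) / 13.5 = -15.0000 / 13.5 = -1.1111.
z_effort = (4.47 − 4.57) / 0.88 = -0.1000 / 0.88 = -0.1136.
z_P − z_E = -1.1111 − (-0.1136) = -0.9975.
E = -0.9975 / √2 = -0.9975 / 1.41421 = -0.7053 ≈ -0.71.

-0.71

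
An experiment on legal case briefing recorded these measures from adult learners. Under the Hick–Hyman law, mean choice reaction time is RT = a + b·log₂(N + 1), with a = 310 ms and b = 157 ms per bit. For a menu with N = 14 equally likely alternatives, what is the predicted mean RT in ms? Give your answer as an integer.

log₂(14 + 1) = log₂(15) = 3.9069.
RT = 310 + 157 × 3.9069 = 310 + 613.3833 = 923.3833 ms.
≈ 923 ms.

923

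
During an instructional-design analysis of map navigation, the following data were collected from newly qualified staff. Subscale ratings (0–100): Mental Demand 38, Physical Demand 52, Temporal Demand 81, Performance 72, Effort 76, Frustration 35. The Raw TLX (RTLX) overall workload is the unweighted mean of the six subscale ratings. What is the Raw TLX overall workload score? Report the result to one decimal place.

59.0

Sum of ratings = 38 + 52 + 81 + 72 + 76 + 35 = 354.
RTLX = 354 / 6 = 59.0000 ≈ 59.0.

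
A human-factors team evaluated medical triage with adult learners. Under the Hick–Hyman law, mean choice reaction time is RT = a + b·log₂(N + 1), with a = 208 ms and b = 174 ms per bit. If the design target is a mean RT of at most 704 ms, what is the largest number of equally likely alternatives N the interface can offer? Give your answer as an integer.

6

Set 208 + 174·log₂(N + 1) ≤ 704.
log₂(N + 1) ≤ (704 − 208) / 174 = 2.8506.
N + 1 ≤ 2^2.8506 = 7.2130.
N ≤ 6.2130, so the largest integer N is 6.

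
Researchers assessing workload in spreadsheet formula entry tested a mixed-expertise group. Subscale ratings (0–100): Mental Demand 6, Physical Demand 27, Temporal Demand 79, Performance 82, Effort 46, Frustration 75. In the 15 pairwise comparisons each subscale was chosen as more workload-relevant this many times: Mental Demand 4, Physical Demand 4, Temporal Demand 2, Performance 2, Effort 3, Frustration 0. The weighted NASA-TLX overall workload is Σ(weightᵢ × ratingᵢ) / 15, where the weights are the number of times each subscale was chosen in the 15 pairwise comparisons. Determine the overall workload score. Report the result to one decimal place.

39.5

The tallies are the weights (they sum to 15).
Weighted sum = 4·6 + 4·27 + 2·79 + 2·82 + 3·46 + 0·75
            = 24 + 108 + 158 + 164 + 138 + 0 = 592.
Overall workload = 592 / 15 = 39.4667 ≈ 39.5.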